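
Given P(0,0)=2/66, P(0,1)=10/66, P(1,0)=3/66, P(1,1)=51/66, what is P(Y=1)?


P(Y=1) = P(0,1)+P(1,1) = 10/66 + 51/66 = 61/66

61/66


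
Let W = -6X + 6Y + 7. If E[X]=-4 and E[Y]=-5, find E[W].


E[-6X + 6Y + 7] = -6*E[X] + 6*E[Y] + 7
= (-6)*(-4) + (6)*(-5) + (7)
= 24 - 30 + 7 = 1

1


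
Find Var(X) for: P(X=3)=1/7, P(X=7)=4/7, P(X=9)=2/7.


E[X] = 7, E[X^2] = 367/7
Var(X) = E[X^2] - (E[X])^2 = 367/7 - (7)^2 = 24/7

24/7


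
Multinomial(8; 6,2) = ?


8! = 40320
Denominator: 6!=720 * 2!=2
Coefficient = 40320 / 1440 = 28

28


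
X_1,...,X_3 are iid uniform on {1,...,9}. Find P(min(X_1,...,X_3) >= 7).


P(min >= 7) = P(all X_i >= 7) = (P(X_1 >= 7))^3
= (3/9)^3 = (1/3)^3 = 1/27

1/27


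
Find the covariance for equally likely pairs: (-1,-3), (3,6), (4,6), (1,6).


E[X]=7/4, E[Y]=15/4, E[XY]=51/4
Cov(X,Y) = E[XY] - E[X]E[Y] = 51/4 - 7/4*15/4 = 99/16

99/16


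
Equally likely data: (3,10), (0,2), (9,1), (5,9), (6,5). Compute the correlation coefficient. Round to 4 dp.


Cov(X,Y) = -2.0400, Var(X) = 9.0400, Var(Y) = 13.0400
rho = Cov/(sqrt(VarX)*sqrt(VarY)) = -0.1879

-0.1879


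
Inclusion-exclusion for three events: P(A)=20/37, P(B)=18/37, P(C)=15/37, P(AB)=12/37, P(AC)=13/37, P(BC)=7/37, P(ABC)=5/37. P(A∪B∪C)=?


P(A∪B∪C) = P(A)+P(B)+P(C) - P(AB)-P(AC)-P(BC) + P(ABC)
= 20/37+18/37+15/37 - 12/37-13/37-7/37 + 5/37
= 26/37

26/37


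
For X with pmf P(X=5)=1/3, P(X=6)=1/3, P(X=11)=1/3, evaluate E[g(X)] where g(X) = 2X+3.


E[2X+3] = sum(g(x)*P(x))
= 13*1/3 + 15*1/3 + 25*1/3
= 53/3

53/3


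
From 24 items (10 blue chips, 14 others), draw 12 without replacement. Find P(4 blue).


P(X=4) = C(10,4)*C(14,8) / C(24,12)
= 210*3003 / 2704156
= 630630/2704156 = 3465/14858

3465/14858


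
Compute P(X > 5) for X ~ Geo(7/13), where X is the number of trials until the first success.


P(X > 5) = P(first 5 trials all fail) = (1-p)^5 = (6/13)^5 = 7776/371293

7776/371293


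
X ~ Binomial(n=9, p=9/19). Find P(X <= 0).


P(X<=0) = P(X=0)
= 1000000000/322687697779
= 1000000000/322687697779

1000000000/322687697779


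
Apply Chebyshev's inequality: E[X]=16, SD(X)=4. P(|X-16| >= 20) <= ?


k = 20/4 = 5
Chebyshev: P(|X-mu| >= k*sigma) <= 1/k^2 = 1/5^2 = 1/25

1/25


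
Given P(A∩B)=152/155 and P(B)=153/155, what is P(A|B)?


P(A|B) = P(A∩B)/P(B) = (152/155)/(153/155) = 152/153

152/153


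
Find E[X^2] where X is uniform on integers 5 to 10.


E[X^2] = (1/6) * sum(x^2 for x=5..10)
= 355/6

355/6


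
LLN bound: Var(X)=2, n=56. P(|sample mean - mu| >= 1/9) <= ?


Var(Xbar) = Var(X)/n = 2/56
Chebyshev: P(|Xbar-mu| >= 1/9) <= Var(Xbar)/(1/9)^2 = (1/28)/(1/81) = 81/28
Bound exceeds 1, so trivial bound: 1

1


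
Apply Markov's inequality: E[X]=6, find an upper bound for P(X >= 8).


Markov: P(X >= a) <= E[X]/a
P(X >= 8) <= 6/8 = 3/4

3/4


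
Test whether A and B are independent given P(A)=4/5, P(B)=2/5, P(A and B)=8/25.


P(A)*P(B) = 4/5*2/5 = 8/25
P(A∩B) = 8/25, which equals P(A)P(B), so independent

Yes, A and B are independent


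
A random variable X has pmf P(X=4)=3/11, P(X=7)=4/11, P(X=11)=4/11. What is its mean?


E[X] = sum(x * P(x))
= 4*3/11 + 7*4/11 + 11*4/11
= 84/11

84/11


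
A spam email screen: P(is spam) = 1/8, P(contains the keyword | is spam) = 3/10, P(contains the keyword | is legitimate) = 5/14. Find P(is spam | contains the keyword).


P(A) = P(A|B)P(B) + P(A|B')P(B') = 3/10*1/8 + 5/14*7/8 = 7/20
P(B|A) = P(A|B)P(B)/P(A) = (3/80)/(7/20) = 3/28

3/28


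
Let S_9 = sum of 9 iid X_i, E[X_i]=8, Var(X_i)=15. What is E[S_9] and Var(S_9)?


E[S_n] = n*mu = 9*8 = 72
Var(S_n) = n*sigma^2 = 9*15 = 135

E[S_9]=72, Var(S_9)=135


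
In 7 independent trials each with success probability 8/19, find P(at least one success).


P(at least one) = 1 - P(none)
P(none) = (1 - 8/19)^7 = (11/19)^7 = 19487171/893871739
P(at least one) = 1 - 19487171/893871739 = 874384568/893871739

874384568/893871739


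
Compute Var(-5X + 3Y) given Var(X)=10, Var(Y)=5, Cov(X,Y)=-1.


Var(-5X + 3Y) = (-5)^2*Var(X) + 3^2*Var(Y) + 2*(-5)*3*Cov(X,Y)
= 25*10 + 9*5 - 30*(-1)
= 250 + 45 + 30 = 325

325


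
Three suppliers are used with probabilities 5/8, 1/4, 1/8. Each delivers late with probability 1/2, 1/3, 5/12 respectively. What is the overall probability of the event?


P(A) = P(A|B1)P(B1) + P(A|B2)P(B2) + P(A|B3)P(B3)
= 1/2*5/8 + 1/3*1/4 + 5/12*1/8
= 5/16 + 1/12 + 5/96 = 43/96

43/96


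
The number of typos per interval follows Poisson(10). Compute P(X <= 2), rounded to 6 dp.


P(X<=2) = e^(-10)*10^0/0! + e^(-10)*10^1/1! + e^(-10)*10^2/2!
≈ 0.0000453999 + 0.0004539993 + 0.0022699965
= 0.0027693957
≈ 0.002769

0.002769


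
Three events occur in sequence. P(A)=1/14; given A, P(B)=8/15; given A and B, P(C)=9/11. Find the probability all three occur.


P(A∩B∩C) = P(A) * P(B|A) * P(C|A∩B)
= 1/14 * 8/15 * 9/11
= 4/105 * 9/11 = 12/385

12/385


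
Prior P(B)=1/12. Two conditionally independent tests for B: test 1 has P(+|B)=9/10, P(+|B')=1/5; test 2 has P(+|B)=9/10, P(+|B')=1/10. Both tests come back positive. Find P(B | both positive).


After test 1: P(+) = 9/10*1/12 + 1/5*11/12 = 31/120
P(B|+) = (3/40)/(31/120) = 9/31
After test 2 (use post1 as new prior): P(+) = 9/10*9/31 + 1/10*22/31 = 103/310
P(B|+,+) = (81/310)/(103/310) = 81/103

81/103


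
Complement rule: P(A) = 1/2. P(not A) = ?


P(A') = 1 - P(A) = 1 - 1/2 = 1/2

1/2


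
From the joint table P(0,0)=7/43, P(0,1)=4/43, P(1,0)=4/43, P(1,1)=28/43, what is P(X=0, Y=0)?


Read from table: P(X=0, Y=0) = 7/43

7/43


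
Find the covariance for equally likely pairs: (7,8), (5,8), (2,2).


E[X]=14/3, E[Y]=6, E[XY]=100/3
Cov(X,Y) = E[XY] - E[X]E[Y] = 100/3 - 14/3*6 = 16/3

16/3


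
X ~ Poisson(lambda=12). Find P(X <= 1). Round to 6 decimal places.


P(X<=1) = e^(-12)*12^0/0! + e^(-12)*12^1/1!
≈ 0.0000061442 + 0.0000737305
= 0.0000798747
≈ 0.000080

0.000080


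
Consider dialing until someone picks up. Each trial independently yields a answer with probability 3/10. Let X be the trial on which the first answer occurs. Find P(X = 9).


P(X=9) = (1-p)^8 * p = (7/10)^8 * 3/10
= 5764801/100000000 * 3/10 = 17294403/1000000000

17294403/1000000000


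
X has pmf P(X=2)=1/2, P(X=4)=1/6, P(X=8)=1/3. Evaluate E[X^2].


E[X^2] = sum(x^2 * P(x))
= 4*1/2 + 16*1/6 + 64*1/3
= 26

26


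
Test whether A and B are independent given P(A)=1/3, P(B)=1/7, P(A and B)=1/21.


P(A)*P(B) = 1/3*1/7 = 1/21
P(A∩B) = 1/21, which equals P(A)P(B), so independent

Yes, A and B are independent


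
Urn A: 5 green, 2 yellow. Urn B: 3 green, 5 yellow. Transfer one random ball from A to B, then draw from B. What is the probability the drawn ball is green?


P(transfer green) = 5/7; P(transfer yellow) = 2/7
If green transferred: Urn II has 4 green of 9, so P(green|green moved) = 4/9
If yellow transferred: Urn II has 3 green of 9, so P(green|yellow moved) = 1/3
By total probability: P(green) = 5/7*4/9 + 2/7*1/3 = 26/63

26/63


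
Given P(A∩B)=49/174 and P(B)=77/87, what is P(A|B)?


P(A|B) = P(A∩B)/P(B) = (49/174)/(154/174) = 49/154 = 7/22

7/22


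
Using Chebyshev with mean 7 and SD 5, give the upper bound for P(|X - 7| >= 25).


k = 25/5 = 5
Chebyshev: P(|X-mu| >= k*sigma) <= 1/k^2 = 1/5^2 = 1/25

1/25


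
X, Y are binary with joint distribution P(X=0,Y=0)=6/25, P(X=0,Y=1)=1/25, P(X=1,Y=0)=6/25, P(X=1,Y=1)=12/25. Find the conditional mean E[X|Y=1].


P(Y=1) = 13/25
E[X|Y=1] = (0*1 + 1*12)/13 = 12/13

12/13


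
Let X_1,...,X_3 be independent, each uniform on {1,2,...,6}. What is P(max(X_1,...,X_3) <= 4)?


P(max <= 4) = P(all X_i <= 4) = (P(X_1 <= 4))^3
= (4/6)^3 = (2/3)^3 = 8/27

8/27


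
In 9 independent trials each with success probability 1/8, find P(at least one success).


P(at least one) = 1 - P(none)
P(none) = (1 - 1/8)^9 = (7/8)^9 = 40353607/134217728
P(at least one) = 1 - 40353607/134217728 = 93864121/134217728

93864121/134217728


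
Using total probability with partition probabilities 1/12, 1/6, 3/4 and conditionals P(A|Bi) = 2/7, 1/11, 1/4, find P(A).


P(A) = P(A|B1)P(B1) + P(A|B2)P(B2) + P(A|B3)P(B3)
= 2/7*1/12 + 1/11*1/6 + 1/4*3/4
= 1/42 + 1/66 + 3/16 = 279/1232

279/1232


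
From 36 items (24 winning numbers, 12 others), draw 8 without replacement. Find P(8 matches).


P(X=8) = C(24,8)*C(12,0) / C(36,8)
= 735471*1 / 30260340
= 735471/30260340 = 437/17980

437/17980


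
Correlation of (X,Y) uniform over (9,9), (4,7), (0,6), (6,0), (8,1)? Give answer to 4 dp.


Cov(X,Y) = -1.4400, Var(X) = 10.2400, Var(Y) = 12.2400
rho = Cov/(sqrt(VarX)*sqrt(VarY)) = -0.1286

-0.1286


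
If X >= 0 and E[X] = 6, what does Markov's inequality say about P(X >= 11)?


Markov: P(X >= a) <= E[X]/a
P(X >= 11) <= 6/11

6/11


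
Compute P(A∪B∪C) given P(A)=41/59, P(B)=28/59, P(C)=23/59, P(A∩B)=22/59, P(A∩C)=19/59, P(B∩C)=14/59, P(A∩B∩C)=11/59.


P(A∪B∪C) = P(A)+P(B)+P(C) - P(AB)-P(AC)-P(BC) + P(ABC)
= 41/59+28/59+23/59 - 22/59-19/59-14/59 + 11/59
= 48/59

48/59


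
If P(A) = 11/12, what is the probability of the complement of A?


P(A') = 1 - P(A) = 1 - 11/12 = 1/12

1/12


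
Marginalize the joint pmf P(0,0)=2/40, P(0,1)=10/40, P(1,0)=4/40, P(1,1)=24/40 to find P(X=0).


P(X=0) = P(0,0)+P(0,1) = 2/40 + 10/40 = 12/40 = 3/10

3/10


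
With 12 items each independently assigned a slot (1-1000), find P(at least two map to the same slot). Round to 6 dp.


P(all different) = prod((1000-i)/1000 for i=0..11) = 0.935893
P(at least one match) = 1 - 0.935893 = 0.064107

0.064107


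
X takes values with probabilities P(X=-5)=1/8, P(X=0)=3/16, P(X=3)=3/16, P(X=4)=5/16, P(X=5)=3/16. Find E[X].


E[X] = sum(x * P(x))
= -5*1/8 + 0*3/16 + 3*3/16 + 4*5/16 + 5*3/16
= 17/8

17/8


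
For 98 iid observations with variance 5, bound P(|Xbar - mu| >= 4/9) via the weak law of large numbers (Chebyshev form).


Var(Xbar) = Var(X)/n = 5/98
Chebyshev: P(|Xbar-mu| >= 4/9) <= Var(Xbar)/(4/9)^2 = (5/98)/(16/81) = 405/1568

405/1568


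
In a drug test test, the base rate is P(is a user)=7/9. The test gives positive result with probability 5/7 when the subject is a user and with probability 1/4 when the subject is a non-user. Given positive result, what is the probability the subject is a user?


P(A) = P(A|B)P(B) + P(A|B')P(B') = 5/7*7/9 + 1/4*2/9 = 11/18
P(B|A) = P(A|B)P(B)/P(A) = (5/9)/(11/18) = 10/11

10/11


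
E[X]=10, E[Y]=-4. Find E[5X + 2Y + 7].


E[5X + 2Y + 7] = 5*E[X] + 2*E[Y] + 7
= (5)*(10) + (2)*(-4) + (7)
= 50 - 8 + 7 = 49

49


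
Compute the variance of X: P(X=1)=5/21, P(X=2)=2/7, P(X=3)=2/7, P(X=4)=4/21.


E[X] = 17/7, E[X^2] = 7
Var(X) = E[X^2] - (E[X])^2 = 7 - (17/7)^2 = 54/49

54/49


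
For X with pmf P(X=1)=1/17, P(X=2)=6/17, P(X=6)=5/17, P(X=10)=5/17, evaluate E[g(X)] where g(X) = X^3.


E[X^3] = sum(g(x)*P(x))
= 1*1/17 + 8*6/17 + 216*5/17 + 1000*5/17
= 6129/17

6129/17


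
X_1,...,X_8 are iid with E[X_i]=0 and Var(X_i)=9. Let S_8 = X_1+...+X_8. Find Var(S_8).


By independence, Var(S_n) = n*Var(X_1) = 8*9 = 72

72


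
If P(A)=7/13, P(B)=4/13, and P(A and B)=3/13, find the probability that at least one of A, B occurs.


P(A∪B) = P(A) + P(B) - P(A∩B)
= 7/13 + 4/13 - 3/13 = 8/13

8/13


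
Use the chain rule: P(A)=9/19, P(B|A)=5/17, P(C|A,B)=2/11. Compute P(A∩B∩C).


P(A∩B∩C) = P(A) * P(B|A) * P(C|A∩B)
= 9/19 * 5/17 * 2/11
= 45/323 * 2/11 = 90/3553

90/3553


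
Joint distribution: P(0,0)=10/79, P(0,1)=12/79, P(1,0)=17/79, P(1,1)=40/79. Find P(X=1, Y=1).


Read from table: P(X=1, Y=1) = 40/79

40/79


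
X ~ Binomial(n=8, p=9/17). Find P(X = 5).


P(X=5) = C(8,5) * p^5 * (1-p)^3
= 56 * 59049/1419857 * 512/4913
= 1693052928/6975757441

1693052928/6975757441


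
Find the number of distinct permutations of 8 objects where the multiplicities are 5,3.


8! = 40320
Denominator: 5!=120 * 3!=6
Coefficient = 40320 / 720 = 56

56


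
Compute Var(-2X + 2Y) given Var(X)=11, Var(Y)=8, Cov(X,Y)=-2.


Var(-2X + 2Y) = (-2)^2*Var(X) + 2^2*Var(Y) + 2*(-2)*2*Cov(X,Y)
= 4*11 + 4*8 - 8*(-2)
= 44 + 32 + 16 = 92

92


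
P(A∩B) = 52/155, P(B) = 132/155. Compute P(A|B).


P(A|B) = P(A∩B)/P(B) = (52/155)/(132/155) = 52/132 = 13/33

13/33


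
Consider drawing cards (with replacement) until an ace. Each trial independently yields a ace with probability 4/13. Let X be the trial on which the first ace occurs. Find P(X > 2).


P(X > 2) = P(first 2 trials all fail) = (1-p)^2 = (9/13)^2 = 81/169

81/169


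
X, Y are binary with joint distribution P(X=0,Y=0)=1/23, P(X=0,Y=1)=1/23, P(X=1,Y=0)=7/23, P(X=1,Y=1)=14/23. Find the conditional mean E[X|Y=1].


P(Y=1) = 15/23
E[X|Y=1] = (0*1 + 1*14)/15 = 14/15

14/15


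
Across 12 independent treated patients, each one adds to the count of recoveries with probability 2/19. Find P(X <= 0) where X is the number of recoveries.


P(X<=0) = P(X=0)
= 582622237229761/2213314919066161
= 582622237229761/2213314919066161

582622237229761/2213314919066161


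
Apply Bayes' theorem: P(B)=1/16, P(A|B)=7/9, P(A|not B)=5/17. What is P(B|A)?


P(A) = P(A|B)P(B) + P(A|B')P(B') = 7/9*1/16 + 5/17*15/16 = 397/1224
P(B|A) = P(A|B)P(B)/P(A) = (7/144)/(397/1224) = 119/794

119/794


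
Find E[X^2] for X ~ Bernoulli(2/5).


For Bernoulli: X in {0,1}
E[X^2] = 0^2*(1-2/5) + 1^2*2/5 = 2/5

2/5


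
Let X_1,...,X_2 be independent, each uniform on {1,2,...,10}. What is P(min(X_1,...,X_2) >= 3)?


P(min >= 3) = P(all X_i >= 3) = (P(X_1 >= 3))^2
= (8/10)^2 = (4/5)^2 = 16/25

16/25


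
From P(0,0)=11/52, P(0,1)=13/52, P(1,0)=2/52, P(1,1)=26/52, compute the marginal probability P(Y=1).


P(Y=1) = P(0,1)+P(1,1) = 13/52 + 26/52 = 39/52 = 3/4

3/4


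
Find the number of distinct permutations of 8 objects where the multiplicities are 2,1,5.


8! = 40320
Denominator: 2!=2 * 1!=1 * 5!=120
Coefficient = 40320 / 240 = 168

168


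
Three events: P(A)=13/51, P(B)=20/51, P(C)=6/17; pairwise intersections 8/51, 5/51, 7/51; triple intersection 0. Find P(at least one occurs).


P(A∪B∪C) = P(A)+P(B)+P(C) - P(AB)-P(AC)-P(BC) + P(ABC)
= 13/51+20/51+6/17 - 8/51-5/51-7/51 + 0
= 31/51

31/51


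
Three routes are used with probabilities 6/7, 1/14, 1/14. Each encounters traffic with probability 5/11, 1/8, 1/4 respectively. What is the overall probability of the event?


P(A) = P(A|B1)P(B1) + P(A|B2)P(B2) + P(A|B3)P(B3)
= 5/11*6/7 + 1/8*1/14 + 1/4*1/14
= 30/77 + 1/112 + 1/56 = 513/1232

513/1232


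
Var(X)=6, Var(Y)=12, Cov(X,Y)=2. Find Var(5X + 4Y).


Var(5X + 4Y) = 5^2*Var(X) + 4^2*Var(Y) + 2*5*4*Cov(X,Y)
= 25*6 + 16*12 + 40*2
= 150 + 192 + 80 = 422

422


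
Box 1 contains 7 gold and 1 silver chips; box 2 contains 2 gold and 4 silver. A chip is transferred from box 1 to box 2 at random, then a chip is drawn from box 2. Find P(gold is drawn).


P(transfer gold) = 7/8; P(transfer silver) = 1/8
If gold transferred: Urn II has 3 gold of 7, so P(gold|gold moved) = 3/7
If silver transferred: Urn II has 2 gold of 7, so P(gold|silver moved) = 2/7
By total probability: P(gold) = 7/8*3/7 + 1/8*2/7 = 23/56

23/56


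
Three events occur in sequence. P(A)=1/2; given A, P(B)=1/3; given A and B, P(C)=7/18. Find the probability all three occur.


P(A∩B∩C) = P(A) * P(B|A) * P(C|A∩B)
= 1/2 * 1/3 * 7/18
= 1/6 * 7/18 = 7/108

7/108


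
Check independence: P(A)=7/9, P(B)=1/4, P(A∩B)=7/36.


P(A)*P(B) = 7/9*1/4 = 7/36
P(A∩B) = 7/36, which equals P(A)P(B), so independent

Yes, A and B are independent


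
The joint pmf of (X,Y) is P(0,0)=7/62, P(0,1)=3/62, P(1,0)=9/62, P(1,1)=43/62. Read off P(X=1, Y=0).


Read from table: P(X=1, Y=0) = 9/62

9/62


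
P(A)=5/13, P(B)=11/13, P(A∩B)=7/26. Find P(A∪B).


P(A∪B) = P(A) + P(B) - P(A∩B)
= 5/13 + 11/13 - 7/26 = 25/26

25/26


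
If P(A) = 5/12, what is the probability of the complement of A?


P(A') = 1 - P(A) = 1 - 5/12 = 7/12

7/12


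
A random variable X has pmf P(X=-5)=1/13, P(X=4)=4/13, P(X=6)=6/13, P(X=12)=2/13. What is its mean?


E[X] = sum(x * P(x))
= -5*1/13 + 4*4/13 + 6*6/13 + 12*2/13
= 71/13

71/13


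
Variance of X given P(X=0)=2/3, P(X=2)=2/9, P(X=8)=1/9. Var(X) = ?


E[X] = 4/3, E[X^2] = 8
Var(X) = E[X^2] - (E[X])^2 = 8 - (4/3)^2 = 56/9

56/9


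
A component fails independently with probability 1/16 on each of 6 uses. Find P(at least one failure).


P(at least one) = 1 - P(none)
P(none) = (1 - 1/16)^6 = (15/16)^6 = 11390625/16777216
P(at least one) = 1 - 11390625/16777216 = 5386591/16777216

5386591/16777216


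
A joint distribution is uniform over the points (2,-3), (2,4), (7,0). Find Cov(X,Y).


E[X]=11/3, E[Y]=1/3, E[XY]=2/3
Cov(X,Y) = E[XY] - E[X]E[Y] = 2/3 - 11/3*1/3 = -5/9

-5/9


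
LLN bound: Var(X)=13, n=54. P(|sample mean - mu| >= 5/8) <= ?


Var(Xbar) = Var(X)/n = 13/54
Chebyshev: P(|Xbar-mu| >= 5/8) <= Var(Xbar)/(5/8)^2 = (13/54)/(25/64) = 416/675

416/675


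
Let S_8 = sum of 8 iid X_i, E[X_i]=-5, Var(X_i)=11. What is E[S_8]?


E[S_n] = n*E[X_1] = 8*-5 = -40

-40


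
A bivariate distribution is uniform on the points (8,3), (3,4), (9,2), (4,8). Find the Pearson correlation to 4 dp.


Cov(X,Y) = -4.0000, Var(X) = 6.5000, Var(Y) = 5.1875
rho = Cov/(sqrt(VarX)*sqrt(VarY)) = -0.6888

-0.6888


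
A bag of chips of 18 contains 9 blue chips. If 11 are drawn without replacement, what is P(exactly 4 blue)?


P(X=4) = C(9,4)*C(9,7) / C(18,11)
= 126*36 / 31824
= 4536/31824 = 63/442

63/442


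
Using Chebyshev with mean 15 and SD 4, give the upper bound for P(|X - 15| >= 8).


k = 8/4 = 2
Chebyshev: P(|X-mu| >= k*sigma) <= 1/k^2 = 1/2^2 = 1/4

1/4


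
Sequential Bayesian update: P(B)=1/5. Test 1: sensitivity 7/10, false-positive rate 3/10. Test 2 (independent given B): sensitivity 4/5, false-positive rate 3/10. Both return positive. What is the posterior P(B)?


After test 1: P(+) = 7/10*1/5 + 3/10*4/5 = 19/50
P(B|+) = (7/50)/(19/50) = 7/19
After test 2 (use post1 as new prior): P(+) = 4/5*7/19 + 3/10*12/19 = 46/95
P(B|+,+) = (28/95)/(46/95) = 14/23

14/23


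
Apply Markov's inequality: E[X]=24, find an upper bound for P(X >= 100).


Markov: P(X >= a) <= E[X]/a
P(X >= 100) <= 24/100 = 6/25

6/25


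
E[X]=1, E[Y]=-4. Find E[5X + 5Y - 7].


E[5X + 5Y - 7] = 5*E[X] + 5*E[Y] - 7
= (5)*(1) + (5)*(-4) + (-7)
= 5 - 20 - 7 = -22

-22


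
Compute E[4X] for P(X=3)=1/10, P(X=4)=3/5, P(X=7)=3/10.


E[4X] = sum(g(x)*P(x))
= 12*1/10 + 16*3/5 + 28*3/10
= 96/5

96/5


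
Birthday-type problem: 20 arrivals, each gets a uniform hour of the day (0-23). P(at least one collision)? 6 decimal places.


P(all different) = prod((24-i)/24 for i=0..19) = 0.000006
P(at least one match) = 1 - 0.000006 = 0.999994

0.999994


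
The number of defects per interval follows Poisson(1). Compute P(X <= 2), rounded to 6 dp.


P(X<=2) = e^(-1)*1^0/0! + e^(-1)*1^1/1! + e^(-1)*1^2/2!
≈ 0.3678794412 + 0.3678794412 + 0.1839397206
= 0.9196986030
≈ 0.919699

0.919699


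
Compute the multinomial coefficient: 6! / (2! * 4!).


6! = 720
Denominator: 2!=2 * 4!=24
Coefficient = 720 / 48 = 15

15


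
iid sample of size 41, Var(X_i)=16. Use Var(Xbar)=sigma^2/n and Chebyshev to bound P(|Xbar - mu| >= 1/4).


Var(Xbar) = Var(X)/n = 16/41
Chebyshev: P(|Xbar-mu| >= 1/4) <= Var(Xbar)/(1/4)^2 = (16/41)/(1/16) = 256/41
Bound exceeds 1, so trivial bound: 1

1


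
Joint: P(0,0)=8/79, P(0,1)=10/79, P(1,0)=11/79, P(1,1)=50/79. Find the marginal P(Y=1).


P(Y=1) = P(0,1)+P(1,1) = 10/79 + 50/79 = 60/79

60/79


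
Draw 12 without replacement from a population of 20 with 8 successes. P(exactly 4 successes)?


P(X=4) = C(8,4)*C(12,8) / C(20,12)
= 70*495 / 125970
= 34650/125970 = 1155/4199

1155/4199


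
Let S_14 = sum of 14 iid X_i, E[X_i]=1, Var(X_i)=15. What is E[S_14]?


E[S_n] = n*E[X_1] = 14*1 = 14

14


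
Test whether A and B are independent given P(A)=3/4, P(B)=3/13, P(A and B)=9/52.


P(A)*P(B) = 3/4*3/13 = 9/52
P(A∩B) = 9/52, which equals P(A)P(B), so independent

Yes, A and B are independent


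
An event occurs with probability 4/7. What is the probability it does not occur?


P(A') = 1 - P(A) = 1 - 4/7 = 3/7

3/7


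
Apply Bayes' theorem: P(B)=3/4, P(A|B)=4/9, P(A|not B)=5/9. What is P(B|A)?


P(A) = P(A|B)P(B) + P(A|B')P(B') = 4/9*3/4 + 5/9*1/4 = 17/36
P(B|A) = P(A|B)P(B)/P(A) = (1/3)/(17/36) = 12/17

12/17


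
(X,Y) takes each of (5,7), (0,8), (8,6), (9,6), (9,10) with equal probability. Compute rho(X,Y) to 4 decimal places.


Cov(X,Y) = -0.4800, Var(X) = 11.7600, Var(Y) = 2.2400
rho = Cov/(sqrt(VarX)*sqrt(VarY)) = -0.0935

-0.0935


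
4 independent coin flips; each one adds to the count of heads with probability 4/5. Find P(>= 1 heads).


P(at least one) = 1 - P(none)
P(none) = (1 - 4/5)^4 = (1/5)^4 = 1/625
P(at least one) = 1 - 1/625 = 624/625

624/625


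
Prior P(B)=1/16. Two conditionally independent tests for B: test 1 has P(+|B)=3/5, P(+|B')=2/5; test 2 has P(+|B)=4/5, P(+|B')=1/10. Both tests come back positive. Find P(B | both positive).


After test 1: P(+) = 3/5*1/16 + 2/5*15/16 = 33/80
P(B|+) = (3/80)/(33/80) = 1/11
After test 2 (use post1 as new prior): P(+) = 4/5*1/11 + 1/10*10/11 = 9/55
P(B|+,+) = (4/55)/(9/55) = 4/9

4/9


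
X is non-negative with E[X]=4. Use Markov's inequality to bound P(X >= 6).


Markov: P(X >= a) <= E[X]/a
P(X >= 6) <= 4/6 = 2/3

2/3


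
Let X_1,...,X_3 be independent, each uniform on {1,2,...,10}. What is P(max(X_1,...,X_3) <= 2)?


P(max <= 2) = P(all X_i <= 2) = (P(X_1 <= 2))^3
= (2/10)^3 = (1/5)^3 = 1/125

1/125


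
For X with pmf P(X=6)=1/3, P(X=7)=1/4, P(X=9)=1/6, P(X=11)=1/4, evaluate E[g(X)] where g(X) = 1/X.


E[1/X] = sum(g(x)*P(x))
= 1/6*1/3 + 1/7*1/4 + 1/9*1/6 + 1/11*1/4
= 551/4158

551/4158


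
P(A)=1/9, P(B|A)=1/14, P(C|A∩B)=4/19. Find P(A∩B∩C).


P(A∩B∩C) = P(A) * P(B|A) * P(C|A∩B)
= 1/9 * 1/14 * 4/19
= 1/126 * 4/19 = 2/1197

2/1197


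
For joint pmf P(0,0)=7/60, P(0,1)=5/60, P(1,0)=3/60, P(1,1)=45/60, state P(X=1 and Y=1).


Read from table: P(X=1, Y=1) = 45/60 = 3/4

3/4


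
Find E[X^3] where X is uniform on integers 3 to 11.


E[X^3] = (1/9) * sum(x^3 for x=3..11)
= 4347/9 = 483

483


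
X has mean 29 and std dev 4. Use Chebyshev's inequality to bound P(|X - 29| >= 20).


k = 20/4 = 5
Chebyshev: P(|X-mu| >= k*sigma) <= 1/k^2 = 1/5^2 = 1/25

1/25


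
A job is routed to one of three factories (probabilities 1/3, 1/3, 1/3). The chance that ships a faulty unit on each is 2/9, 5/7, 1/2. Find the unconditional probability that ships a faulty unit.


P(A) = P(A|B1)P(B1) + P(A|B2)P(B2) + P(A|B3)P(B3)
= 2/9*1/3 + 5/7*1/3 + 1/2*1/3
= 2/27 + 5/21 + 1/6 = 181/378

181/378


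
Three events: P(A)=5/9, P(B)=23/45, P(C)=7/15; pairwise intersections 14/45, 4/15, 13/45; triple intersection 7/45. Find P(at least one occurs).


P(A∪B∪C) = P(A)+P(B)+P(C) - P(AB)-P(AC)-P(BC) + P(ABC)
= 5/9+23/45+7/15 - 14/45-4/15-13/45 + 7/45
= 37/45

37/45


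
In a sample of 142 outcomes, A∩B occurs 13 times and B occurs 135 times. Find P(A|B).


P(A|B) = P(A∩B)/P(B) = (13/142)/(135/142) = 13/135

13/135


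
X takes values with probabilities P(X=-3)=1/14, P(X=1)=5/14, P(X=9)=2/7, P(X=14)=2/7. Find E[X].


E[X] = sum(x * P(x))
= -3*1/14 + 1*5/14 + 9*2/7 + 14*2/7
= 47/7

47/7


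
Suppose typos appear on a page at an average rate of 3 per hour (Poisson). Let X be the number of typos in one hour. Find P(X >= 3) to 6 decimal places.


P(X>=3) = 1 - P(X<=2) = 1 - (e^(-3)*3^0/0! + e^(-3)*3^1/1! + e^(-3)*3^2/2!)
≈ 1 - (0.0497870684 + 0.1493612051 + 0.2240418077)
= 1 - 0.4231900812 = 0.5768099188
≈ 0.576810

0.576810


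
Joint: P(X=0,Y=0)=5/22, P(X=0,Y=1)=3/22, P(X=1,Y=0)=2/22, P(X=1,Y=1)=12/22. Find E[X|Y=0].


P(Y=0) = 7/22
E[X|Y=0] = (0*5 + 1*2)/7 = 2/7

2/7


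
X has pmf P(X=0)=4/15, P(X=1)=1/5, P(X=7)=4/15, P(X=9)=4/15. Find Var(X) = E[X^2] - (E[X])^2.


E[X] = 67/15, E[X^2] = 523/15
Var(X) = E[X^2] - (E[X])^2 = 523/15 - (67/15)^2 = 3356/225

3356/225


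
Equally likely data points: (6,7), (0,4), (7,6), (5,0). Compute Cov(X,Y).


E[X]=9/2, E[Y]=17/4, E[XY]=21
Cov(X,Y) = E[XY] - E[X]E[Y] = 21 - 9/2*17/4 = 15/8

15/8


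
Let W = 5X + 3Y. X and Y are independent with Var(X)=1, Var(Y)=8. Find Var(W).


Independence => Cov(X,Y)=0
Var(5X + 3Y) = 5^2*Var(X) + 3^2*Var(Y)
= 25*1 + 9*8 = 97

97


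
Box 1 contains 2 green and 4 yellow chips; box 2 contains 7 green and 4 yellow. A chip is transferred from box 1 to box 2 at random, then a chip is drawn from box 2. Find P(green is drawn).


P(transfer green) = 2/6 = 1/3; P(transfer yellow) = 2/3
If green transferred: Urn II has 8 green of 12, so P(green|green moved) = 2/3
If yellow transferred: Urn II has 7 green of 12, so P(green|yellow moved) = 7/12
By total probability: P(green) = 1/3*2/3 + 2/3*7/12 = 11/18

11/18


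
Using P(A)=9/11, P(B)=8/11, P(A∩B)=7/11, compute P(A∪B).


P(A∪B) = P(A) + P(B) - P(A∩B)
= 9/11 + 8/11 - 7/11 = 10/11

10/11


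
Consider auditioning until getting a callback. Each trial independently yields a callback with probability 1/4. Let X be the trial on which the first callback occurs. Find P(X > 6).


P(X > 6) = P(first 6 trials all fail) = (1-p)^6 = (3/4)^6 = 729/4096

729/4096


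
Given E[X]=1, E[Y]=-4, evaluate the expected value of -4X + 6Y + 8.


E[-4X + 6Y + 8] = -4*E[X] + 6*E[Y] + 8
= (-4)*(1) + (6)*(-4) + (8)
= -4 - 24 + 8 = -20

-20


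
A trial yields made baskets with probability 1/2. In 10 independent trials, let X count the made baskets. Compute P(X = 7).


P(X=7) = C(10,7) * p^7 * (1-p)^3
= 120 * 1/128 * 1/8
= 15/128

15/128


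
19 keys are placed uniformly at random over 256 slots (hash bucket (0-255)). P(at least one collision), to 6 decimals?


P(all different) = prod((256-i)/256 for i=0..18) = 0.504258
P(at least one match) = 1 - 0.504258 = 0.495742

0.495742


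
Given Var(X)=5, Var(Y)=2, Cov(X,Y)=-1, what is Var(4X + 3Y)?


Var(4X + 3Y) = 4^2*Var(X) + 3^2*Var(Y) + 2*4*3*Cov(X,Y)
= 16*5 + 9*2 + 24*(-1)
= 80 + 18 - 24 = 74

74


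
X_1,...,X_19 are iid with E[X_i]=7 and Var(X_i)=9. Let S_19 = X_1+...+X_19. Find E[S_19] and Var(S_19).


E[S_n] = n*mu = 19*7 = 133
Var(S_n) = n*sigma^2 = 19*9 = 171

E[S_19]=133, Var(S_19)=171


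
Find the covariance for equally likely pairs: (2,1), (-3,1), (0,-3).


E[X]=-1/3, E[Y]=-1/3, E[XY]=-1/3
Cov(X,Y) = E[XY] - E[X]E[Y] = -1/3 + 1/3*-1/3 = -4/9

-4/9


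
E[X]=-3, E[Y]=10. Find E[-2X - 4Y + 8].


E[-2X - 4Y + 8] = -2*E[X] - 4*E[Y] + 8
= (-2)*(-3) + (-4)*(10) + (8)
= 6 - 40 + 8 = -26

-26


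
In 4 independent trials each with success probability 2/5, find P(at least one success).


P(at least one) = 1 - P(none)
P(none) = (1 - 2/5)^4 = (3/5)^4 = 81/625
P(at least one) = 1 - 81/625 = 544/625

544/625


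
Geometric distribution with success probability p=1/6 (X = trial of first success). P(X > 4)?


P(X > 4) = P(first 4 trials all fail) = (1-p)^4 = (5/6)^4 = 625/1296

625/1296


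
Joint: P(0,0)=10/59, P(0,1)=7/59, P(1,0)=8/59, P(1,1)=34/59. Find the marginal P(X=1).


P(X=1) = P(1,0)+P(1,1) = 8/59 + 34/59 = 42/59

42/59


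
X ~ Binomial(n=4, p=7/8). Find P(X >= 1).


P(X>=1) = P(X=1) + P(X=2) + P(X=3) + P(X=4)
= 7/1024 + 147/2048 + 343/1024 + 2401/4096
= 4095/4096

4095/4096


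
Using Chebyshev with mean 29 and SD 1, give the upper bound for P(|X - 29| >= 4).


k = 4/1 = 4
Chebyshev: P(|X-mu| >= k*sigma) <= 1/k^2 = 1/4^2 = 1/16

1/16


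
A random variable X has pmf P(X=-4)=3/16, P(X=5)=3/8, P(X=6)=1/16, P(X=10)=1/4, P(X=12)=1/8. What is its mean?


E[X] = sum(x * P(x))
= -4*3/16 + 5*3/8 + 6*1/16 + 10*1/4 + 12*1/8
= 11/2

11/2


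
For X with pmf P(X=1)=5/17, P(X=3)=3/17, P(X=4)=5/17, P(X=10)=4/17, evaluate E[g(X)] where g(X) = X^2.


E[X^2] = sum(g(x)*P(x))
= 1*5/17 + 9*3/17 + 16*5/17 + 100*4/17
= 512/17

512/17


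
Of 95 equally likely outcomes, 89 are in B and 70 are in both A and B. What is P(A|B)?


P(A|B) = P(A∩B)/P(B) = (70/95)/(89/95) = 70/89

70/89


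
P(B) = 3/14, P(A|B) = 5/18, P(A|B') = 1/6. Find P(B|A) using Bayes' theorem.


P(A) = P(A|B)P(B) + P(A|B')P(B') = 5/18*3/14 + 1/6*11/14 = 4/21
P(B|A) = P(A|B)P(B)/P(A) = (5/84)/(4/21) = 5/16

5/16


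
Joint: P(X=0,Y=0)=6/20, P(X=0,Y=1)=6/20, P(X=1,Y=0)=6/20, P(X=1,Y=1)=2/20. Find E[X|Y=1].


P(Y=1) = 8/20
E[X|Y=1] = (0*6 + 1*2)/8 = 2/8 = 1/4

1/4


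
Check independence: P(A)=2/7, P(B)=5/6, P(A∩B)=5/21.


P(A)*P(B) = 2/7*5/6 = 5/21
P(A∩B) = 5/21, which equals P(A)P(B), so independent

Yes, A and B are independent


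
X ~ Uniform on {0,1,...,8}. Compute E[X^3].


E[X^3] = (1/9) * sum(x^3 for x=0..8)
= 1296/9 = 144

144


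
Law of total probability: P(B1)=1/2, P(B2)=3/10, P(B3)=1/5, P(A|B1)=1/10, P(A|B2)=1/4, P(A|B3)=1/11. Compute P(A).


P(A) = P(A|B1)P(B1) + P(A|B2)P(B2) + P(A|B3)P(B3)
= 1/10*1/2 + 1/4*3/10 + 1/11*1/5
= 1/20 + 3/40 + 1/55 = 63/440

63/440


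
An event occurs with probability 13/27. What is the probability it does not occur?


P(A') = 1 - P(A) = 1 - 13/27 = 14/27

14/27


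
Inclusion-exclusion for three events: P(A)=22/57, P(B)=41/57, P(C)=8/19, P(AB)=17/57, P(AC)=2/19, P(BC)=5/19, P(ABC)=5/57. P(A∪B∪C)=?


P(A∪B∪C) = P(A)+P(B)+P(C) - P(AB)-P(AC)-P(BC) + P(ABC)
= 22/57+41/57+8/19 - 17/57-2/19-5/19 + 5/57
= 18/19

18/19


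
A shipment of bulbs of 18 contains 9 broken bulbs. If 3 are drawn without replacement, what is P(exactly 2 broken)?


P(X=2) = C(9,2)*C(9,1) / C(18,3)
= 36*9 / 816
= 324/816 = 27/68

27/68


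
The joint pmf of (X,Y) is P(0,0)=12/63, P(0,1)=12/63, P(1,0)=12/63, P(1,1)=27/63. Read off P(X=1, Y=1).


Read from table: P(X=1, Y=1) = 27/63 = 3/7

3/7


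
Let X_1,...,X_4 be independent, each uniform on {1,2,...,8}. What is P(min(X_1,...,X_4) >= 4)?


P(min >= 4) = P(all X_i >= 4) = (P(X_1 >= 4))^4
= (5/8)^4 = 625/4096

625/4096


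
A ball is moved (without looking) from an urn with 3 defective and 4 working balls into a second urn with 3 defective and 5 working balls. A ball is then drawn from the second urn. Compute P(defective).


P(transfer defective) = 3/7; P(transfer working) = 4/7
If defective transferred: Urn II has 4 defective of 9, so P(defective|defective moved) = 4/9
If working transferred: Urn II has 3 defective of 9, so P(defective|working moved) = 1/3
By total probability: P(defective) = 3/7*4/9 + 4/7*1/3 = 8/21

8/21


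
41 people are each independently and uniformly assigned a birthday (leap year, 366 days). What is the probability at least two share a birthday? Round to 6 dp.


P(all different) = prod((366-i)/366 for i=0..40) = 0.097493
P(at least one match) = 1 - 0.097493 = 0.902507

0.902507


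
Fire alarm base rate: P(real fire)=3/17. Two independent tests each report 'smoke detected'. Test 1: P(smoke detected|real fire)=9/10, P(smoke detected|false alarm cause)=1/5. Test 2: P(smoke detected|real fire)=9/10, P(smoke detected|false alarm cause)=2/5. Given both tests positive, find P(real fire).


After test 1: P(+) = 9/10*3/17 + 1/5*14/17 = 11/34
P(B|+) = (27/170)/(11/34) = 27/55
After test 2 (use post1 as new prior): P(+) = 9/10*27/55 + 2/5*28/55 = 71/110
P(B|+,+) = (243/550)/(71/110) = 243/355

243/355


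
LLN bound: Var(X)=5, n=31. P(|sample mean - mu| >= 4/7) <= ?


Var(Xbar) = Var(X)/n = 5/31
Chebyshev: P(|Xbar-mu| >= 4/7) <= Var(Xbar)/(4/7)^2 = (5/31)/(16/49) = 245/496

245/496


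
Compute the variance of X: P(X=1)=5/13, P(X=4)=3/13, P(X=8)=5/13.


E[X] = 57/13, E[X^2] = 373/13
Var(X) = E[X^2] - (E[X])^2 = 373/13 - (57/13)^2 = 1600/169

1600/169


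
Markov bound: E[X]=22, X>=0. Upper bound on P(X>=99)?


Markov: P(X >= a) <= E[X]/a
P(X >= 99) <= 22/99 = 2/9

2/9


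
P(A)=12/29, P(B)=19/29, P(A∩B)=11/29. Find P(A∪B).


P(A∪B) = P(A) + P(B) - P(A∩B)
= 12/29 + 19/29 - 11/29 = 20/29

20/29


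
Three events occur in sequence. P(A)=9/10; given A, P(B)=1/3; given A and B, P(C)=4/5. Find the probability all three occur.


P(A∩B∩C) = P(A) * P(B|A) * P(C|A∩B)
= 9/10 * 1/3 * 4/5
= 3/10 * 4/5 = 6/25

6/25


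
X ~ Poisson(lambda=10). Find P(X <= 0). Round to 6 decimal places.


P(X<=0) = e^(-10)*10^0/0!
≈ 0.0000453999
≈ 0.000045

0.000045


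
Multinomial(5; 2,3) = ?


5! = 120
Denominator: 2!=2 * 3!=6
Coefficient = 120 / 12 = 10

10


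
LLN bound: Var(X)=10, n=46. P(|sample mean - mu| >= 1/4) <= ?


Var(Xbar) = Var(X)/n = 10/46
Chebyshev: P(|Xbar-mu| >= 1/4) <= Var(Xbar)/(1/4)^2 = (5/23)/(1/16) = 80/23
Bound exceeds 1, so trivial bound: 1

1


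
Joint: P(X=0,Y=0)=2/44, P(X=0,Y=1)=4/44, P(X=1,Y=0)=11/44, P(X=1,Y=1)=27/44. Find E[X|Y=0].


P(Y=0) = 13/44
E[X|Y=0] = (0*2 + 1*11)/13 = 11/13

11/13


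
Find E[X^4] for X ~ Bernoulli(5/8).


For Bernoulli: X in {0,1}
E[X^4] = 0^4*(1-5/8) + 1^4*5/8 = 5/8

5/8


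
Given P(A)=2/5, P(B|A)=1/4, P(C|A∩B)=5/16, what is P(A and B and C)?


P(A∩B∩C) = P(A) * P(B|A) * P(C|A∩B)
= 2/5 * 1/4 * 5/16
= 1/10 * 5/16 = 1/32

1/32


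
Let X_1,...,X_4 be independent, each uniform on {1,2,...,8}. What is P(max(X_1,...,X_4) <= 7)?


P(max <= 7) = P(all X_i <= 7) = (P(X_1 <= 7))^4
= (7/8)^4 = 2401/4096

2401/4096


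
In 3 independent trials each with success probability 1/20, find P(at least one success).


P(at least one) = 1 - P(none)
P(none) = (1 - 1/20)^3 = (19/20)^3 = 6859/8000
P(at least one) = 1 - 6859/8000 = 1141/8000

1141/8000


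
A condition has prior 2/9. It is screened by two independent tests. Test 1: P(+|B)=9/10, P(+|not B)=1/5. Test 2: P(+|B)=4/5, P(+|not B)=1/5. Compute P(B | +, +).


After test 1: P(+) = 9/10*2/9 + 1/5*7/9 = 16/45
P(B|+) = (1/5)/(16/45) = 9/16
After test 2 (use post1 as new prior): P(+) = 4/5*9/16 + 1/5*7/16 = 43/80
P(B|+,+) = (9/20)/(43/80) = 36/43

36/43


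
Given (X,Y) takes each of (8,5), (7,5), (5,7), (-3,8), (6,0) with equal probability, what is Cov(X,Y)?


E[X]=23/5, E[Y]=5, E[XY]=86/5
Cov(X,Y) = E[XY] - E[X]E[Y] = 86/5 - 23/5*5 = -29/5

-29/5


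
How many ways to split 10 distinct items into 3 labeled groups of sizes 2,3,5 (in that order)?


10! = 3628800
Denominator: 2!=2 * 3!=6 * 5!=120
Coefficient = 3628800 / 1440 = 2520

2520


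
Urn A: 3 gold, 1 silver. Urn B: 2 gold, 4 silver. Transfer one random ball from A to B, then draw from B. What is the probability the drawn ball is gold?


P(transfer gold) = 3/4; P(transfer silver) = 1/4
If gold transferred: Urn II has 3 gold of 7, so P(gold|gold moved) = 3/7
If silver transferred: Urn II has 2 gold of 7, so P(gold|silver moved) = 2/7
By total probability: P(gold) = 3/4*3/7 + 1/4*2/7 = 11/28

11/28


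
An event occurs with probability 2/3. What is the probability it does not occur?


P(A') = 1 - P(A) = 1 - 2/3 = 1/3

1/3


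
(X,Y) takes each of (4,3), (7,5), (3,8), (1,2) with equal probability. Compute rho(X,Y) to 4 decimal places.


Cov(X,Y) = 1.3750, Var(X) = 4.6875, Var(Y) = 5.2500
rho = Cov/(sqrt(VarX)*sqrt(VarY)) = 0.2772

0.2772


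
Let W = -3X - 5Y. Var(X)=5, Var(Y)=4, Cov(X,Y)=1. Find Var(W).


Var(-3X - 5Y) = (-3)^2*Var(X) + (-5)^2*Var(Y) + 2*(-3)*(-5)*Cov(X,Y)
= 9*5 + 25*4 + 30*1
= 45 + 100 + 30 = 175

175


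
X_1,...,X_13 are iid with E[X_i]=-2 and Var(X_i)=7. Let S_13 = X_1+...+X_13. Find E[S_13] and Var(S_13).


E[S_n] = n*mu = 13*-2 = -26
Var(S_n) = n*sigma^2 = 13*7 = 91

E[S_13]=-26, Var(S_13)=91


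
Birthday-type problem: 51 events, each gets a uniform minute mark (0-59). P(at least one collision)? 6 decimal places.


P(all different) = prod((60-i)/60 for i=0..50) = 0.000000
P(at least one match) = 1 - 0.000000 = 1.000000

1.000000


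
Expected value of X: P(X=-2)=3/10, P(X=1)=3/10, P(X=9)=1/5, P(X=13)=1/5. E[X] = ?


E[X] = sum(x * P(x))
= -2*3/10 + 1*3/10 + 9*1/5 + 13*1/5
= 41/10

41/10


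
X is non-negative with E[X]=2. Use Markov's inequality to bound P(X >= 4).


Markov: P(X >= a) <= E[X]/a
P(X >= 4) <= 2/4 = 1/2

1/2


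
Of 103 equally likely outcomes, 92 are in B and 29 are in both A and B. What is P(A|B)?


P(A|B) = P(A∩B)/P(B) = (29/103)/(92/103) = 29/92

29/92


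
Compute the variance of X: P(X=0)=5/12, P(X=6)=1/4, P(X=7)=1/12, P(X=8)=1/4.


E[X] = 49/12, E[X^2] = 349/12
Var(X) = E[X^2] - (E[X])^2 = 349/12 - (49/12)^2 = 1787/144

1787/144


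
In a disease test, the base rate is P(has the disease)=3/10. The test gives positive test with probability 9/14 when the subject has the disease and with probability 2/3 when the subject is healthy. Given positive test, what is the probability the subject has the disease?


P(A) = P(A|B)P(B) + P(A|B')P(B') = 9/14*3/10 + 2/3*7/10 = 277/420
P(B|A) = P(A|B)P(B)/P(A) = (27/140)/(277/420) = 81/277

81/277


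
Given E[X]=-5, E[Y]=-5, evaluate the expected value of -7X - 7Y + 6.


E[-7X - 7Y + 6] = -7*E[X] - 7*E[Y] + 6
= (-7)*(-5) + (-7)*(-5) + (6)
= 35 + 35 + 6 = 76

76


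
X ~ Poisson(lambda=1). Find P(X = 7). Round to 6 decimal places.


P(X=7) = e^(-1) * 1^7 / 7!
≈ 0.3678794412 * 1 / 5040
≈ 0.000073

0.000073


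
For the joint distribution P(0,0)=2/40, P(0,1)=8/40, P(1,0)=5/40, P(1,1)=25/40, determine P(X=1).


P(X=1) = P(1,0)+P(1,1) = 5/40 + 25/40 = 30/40 = 3/4

3/4


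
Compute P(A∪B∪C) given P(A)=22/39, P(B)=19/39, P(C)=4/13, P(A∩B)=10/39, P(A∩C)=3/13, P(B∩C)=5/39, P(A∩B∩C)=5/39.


P(A∪B∪C) = P(A)+P(B)+P(C) - P(AB)-P(AC)-P(BC) + P(ABC)
= 22/39+19/39+4/13 - 10/39-3/13-5/39 + 5/39
= 34/39

34/39


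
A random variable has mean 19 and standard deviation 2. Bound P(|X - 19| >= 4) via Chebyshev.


k = 4/2 = 2
Chebyshev: P(|X-mu| >= k*sigma) <= 1/k^2 = 1/2^2 = 1/4

1/4


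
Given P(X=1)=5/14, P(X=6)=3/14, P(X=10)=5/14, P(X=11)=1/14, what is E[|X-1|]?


E[|X-1|] = sum(g(x)*P(x))
= 0*5/14 + 5*3/14 + 9*5/14 + 10*1/14
= 5

5


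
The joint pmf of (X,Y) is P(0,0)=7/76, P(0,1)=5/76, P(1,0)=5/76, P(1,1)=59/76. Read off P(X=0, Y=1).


Read from table: P(X=0, Y=1) = 5/76

5/76


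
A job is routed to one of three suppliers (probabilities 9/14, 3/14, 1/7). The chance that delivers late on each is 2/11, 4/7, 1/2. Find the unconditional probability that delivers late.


P(A) = P(A|B1)P(B1) + P(A|B2)P(B2) + P(A|B3)P(B3)
= 2/11*9/14 + 4/7*3/14 + 1/2*1/7
= 9/77 + 6/49 + 1/14 = 335/1078

335/1078


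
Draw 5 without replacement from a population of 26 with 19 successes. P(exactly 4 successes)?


P(X=4) = C(19,4)*C(7,1) / C(26,5)
= 3876*7 / 65780
= 27132/65780 = 6783/16445

6783/16445


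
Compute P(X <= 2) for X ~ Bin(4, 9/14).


P(X<=2) = P(X=0) + P(X=1) + P(X=2)
= 625/38416 + 1125/9604 + 6075/19208
= 17275/38416

17275/38416


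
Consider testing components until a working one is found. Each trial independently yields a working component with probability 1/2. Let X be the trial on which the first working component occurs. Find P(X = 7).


P(X=7) = (1-p)^6 * p = (1/2)^6 * 1/2
= 1/64 * 1/2 = 1/128

1/128


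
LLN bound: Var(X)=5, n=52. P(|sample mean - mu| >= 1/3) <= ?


Var(Xbar) = Var(X)/n = 5/52
Chebyshev: P(|Xbar-mu| >= 1/3) <= Var(Xbar)/(1/3)^2 = (5/52)/(1/9) = 45/52

45/52


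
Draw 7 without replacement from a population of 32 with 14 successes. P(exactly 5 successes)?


P(X=5) = C(14,5)*C(18,2) / C(32,7)
= 2002*153 / 3365856
= 306306/3365856 = 1309/14384

1309/14384


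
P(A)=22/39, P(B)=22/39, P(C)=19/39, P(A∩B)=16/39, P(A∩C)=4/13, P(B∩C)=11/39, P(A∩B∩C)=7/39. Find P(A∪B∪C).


P(A∪B∪C) = P(A)+P(B)+P(C) - P(AB)-P(AC)-P(BC) + P(ABC)
= 22/39+22/39+19/39 - 16/39-4/13-11/39 + 7/39
= 31/39

31/39
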